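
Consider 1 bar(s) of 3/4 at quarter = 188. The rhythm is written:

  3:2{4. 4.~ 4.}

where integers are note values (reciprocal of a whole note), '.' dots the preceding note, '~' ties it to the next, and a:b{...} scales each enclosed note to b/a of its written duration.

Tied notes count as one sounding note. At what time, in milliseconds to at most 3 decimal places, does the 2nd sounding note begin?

note 2 onset = 1b = 319.149ms

1. 0.0ms @ 0 + 319.149ms (1)
2. 319.149ms @ 1 + 638.298ms (2)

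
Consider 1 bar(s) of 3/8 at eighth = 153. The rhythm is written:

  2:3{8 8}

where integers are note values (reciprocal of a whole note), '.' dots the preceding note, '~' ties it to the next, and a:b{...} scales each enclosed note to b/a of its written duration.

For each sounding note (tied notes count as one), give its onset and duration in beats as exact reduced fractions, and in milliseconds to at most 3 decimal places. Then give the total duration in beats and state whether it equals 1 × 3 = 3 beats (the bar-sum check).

1) 0.0ms=0b +588.235ms=3/2b
2) 588.235ms=3/2b +588.235ms=3/2b
Σ=3b of 3 (153bpm 3/8) — PASS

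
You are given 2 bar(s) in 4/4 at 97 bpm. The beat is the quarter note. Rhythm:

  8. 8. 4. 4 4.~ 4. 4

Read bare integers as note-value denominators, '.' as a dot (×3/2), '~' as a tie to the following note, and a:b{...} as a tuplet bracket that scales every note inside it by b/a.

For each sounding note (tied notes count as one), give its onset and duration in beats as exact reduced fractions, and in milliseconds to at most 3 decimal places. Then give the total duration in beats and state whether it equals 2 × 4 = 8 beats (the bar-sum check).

1) 0.0ms=0b +463.918ms=3/4b
2) 463.918ms=3/4b +463.918ms=3/4b
3) 927.835ms=3/2b +927.835ms=3/2b
4) 1855.67ms=3b +618.557ms=1b
5) 2474.227ms=4b +1855.67ms=3b
6) 4329.897ms=7b +618.557ms=1b
Σ=8b of 8 (97bpm 4/4) — PASS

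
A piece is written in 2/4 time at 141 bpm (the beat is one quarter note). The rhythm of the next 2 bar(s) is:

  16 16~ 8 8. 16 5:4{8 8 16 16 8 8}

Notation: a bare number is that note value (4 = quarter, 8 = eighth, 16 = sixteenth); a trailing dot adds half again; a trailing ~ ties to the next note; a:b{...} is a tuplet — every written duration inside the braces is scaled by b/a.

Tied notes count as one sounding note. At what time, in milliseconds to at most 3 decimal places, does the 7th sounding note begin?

note 7 onset = 14/5b = 1191.489ms

1. 0.0ms @ 0 + 106.383ms (1/4)
2. 106.383ms @ 1/4 + 319.149ms (3/4)
3. 425.532ms @ 1 + 319.149ms (3/4)
4. 744.681ms @ 7/4 + 106.383ms (1/4)
5. 851.064ms @ 2 + 170.213ms (2/5)
6. 1021.277ms @ 12/5 + 170.213ms (2/5)
7. 1191.489ms @ 14/5 + 85.106ms (1/5)
8. 1276.596ms @ 3 + 85.106ms (1/5)
9. 1361.702ms @ 16/5 + 170.213ms (2/5)
10. 1531.915ms @ 18/5 + 170.213ms (2/5)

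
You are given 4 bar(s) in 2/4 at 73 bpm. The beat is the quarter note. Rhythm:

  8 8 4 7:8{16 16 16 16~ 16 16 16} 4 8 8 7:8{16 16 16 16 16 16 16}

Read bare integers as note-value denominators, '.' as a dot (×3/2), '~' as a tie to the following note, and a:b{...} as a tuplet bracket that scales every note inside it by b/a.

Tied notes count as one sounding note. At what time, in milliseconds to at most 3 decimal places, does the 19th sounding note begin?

note 19 onset = 54/7b = 6340.509ms

1. 0.0ms @ 0 + 410.959ms (1/2)
2. 410.959ms @ 1/2 + 410.959ms (1/2)
3. 821.918ms @ 1 + 821.918ms (1)
4. 1643.836ms @ 2 + 234.834ms (2/7)
5. 1878.669ms @ 16/7 + 234.834ms (2/7)
6. 2113.503ms @ 18/7 + 234.834ms (2/7)
7. 2348.337ms @ 20/7 + 469.667ms (4/7)
8. 2818.004ms @ 24/7 + 234.834ms (2/7)
9. 3052.838ms @ 26/7 + 234.834ms (2/7)
10. 3287.671ms @ 4 + 821.918ms (1)
11. 4109.589ms @ 5 + 410.959ms (1/2)
12. 4520.548ms @ 11/2 + 410.959ms (1/2)
13. 4931.507ms @ 6 + 234.834ms (2/7)
14. 5166.341ms @ 44/7 + 234.834ms (2/7)
15. 5401.174ms @ 46/7 + 234.834ms (2/7)
16. 5636.008ms @ 48/7 + 234.834ms (2/7)
17. 5870.841ms @ 50/7 + 234.834ms (2/7)
18. 6105.675ms @ 52/7 + 234.834ms (2/7)
19. 6340.509ms @ 54/7 + 234.834ms (2/7)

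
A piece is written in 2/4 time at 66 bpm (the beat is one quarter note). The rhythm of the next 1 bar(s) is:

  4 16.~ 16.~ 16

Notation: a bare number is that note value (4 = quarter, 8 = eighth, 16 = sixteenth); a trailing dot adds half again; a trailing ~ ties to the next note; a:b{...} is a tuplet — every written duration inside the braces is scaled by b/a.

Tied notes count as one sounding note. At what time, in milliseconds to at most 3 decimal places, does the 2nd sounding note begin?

1. 0.0ms @ 0 + 909.091ms (1)
2. 909.091ms @ 1 + 909.091ms (1)

note 2 onset = 1b = 909.091ms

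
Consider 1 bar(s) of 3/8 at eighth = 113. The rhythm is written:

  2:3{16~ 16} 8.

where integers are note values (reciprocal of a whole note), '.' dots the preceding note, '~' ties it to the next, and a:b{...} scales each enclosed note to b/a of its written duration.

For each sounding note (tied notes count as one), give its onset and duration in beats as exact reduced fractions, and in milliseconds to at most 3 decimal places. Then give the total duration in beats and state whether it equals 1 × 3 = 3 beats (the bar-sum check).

1) 0.0ms=0b +796.46ms=3/2b
2) 796.46ms=3/2b +796.46ms=3/2b
Σ=3b of 3 (113bpm 3/8) — PASS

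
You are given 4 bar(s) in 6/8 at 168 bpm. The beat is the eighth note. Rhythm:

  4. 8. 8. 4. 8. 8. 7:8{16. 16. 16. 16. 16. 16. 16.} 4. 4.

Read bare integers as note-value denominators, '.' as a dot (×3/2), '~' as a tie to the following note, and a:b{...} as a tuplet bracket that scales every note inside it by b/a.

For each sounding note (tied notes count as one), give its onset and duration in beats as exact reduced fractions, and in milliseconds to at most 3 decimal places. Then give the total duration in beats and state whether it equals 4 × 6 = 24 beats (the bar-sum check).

1) 0.0ms=0b +1071.429ms=3b
2) 1071.429ms=3b +535.714ms=3/2b
3) 1607.143ms=9/2b +535.714ms=3/2b
4) 2142.857ms=6b +1071.429ms=3b
5) 3214.286ms=9b +535.714ms=3/2b
6) 3750.0ms=21/2b +535.714ms=3/2b
7) 4285.714ms=12b +306.122ms=6/7b
8) 4591.837ms=90/7b +306.122ms=6/7b
9) 4897.959ms=96/7b +306.122ms=6/7b
10) 5204.082ms=102/7b +306.122ms=6/7b
11) 5510.204ms=108/7b +306.122ms=6/7b
12) 5816.327ms=114/7b +306.122ms=6/7b
13) 6122.449ms=120/7b +306.122ms=6/7b
14) 6428.571ms=18b +1071.429ms=3b
15) 7500.0ms=21b +1071.429ms=3b
Σ=24b of 24 (168bpm 6/8) — PASS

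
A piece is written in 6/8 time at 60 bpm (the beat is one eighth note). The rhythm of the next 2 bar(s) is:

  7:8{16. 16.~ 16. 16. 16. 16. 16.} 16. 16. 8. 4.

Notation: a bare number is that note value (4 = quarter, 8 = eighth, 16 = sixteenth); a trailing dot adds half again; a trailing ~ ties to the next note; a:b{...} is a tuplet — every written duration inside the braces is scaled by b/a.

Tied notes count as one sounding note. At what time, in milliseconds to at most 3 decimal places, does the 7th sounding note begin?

note 7 onset = 6b = 6000.0ms

1. 0.0ms @ 0 + 857.143ms (6/7)
2. 857.143ms @ 6/7 + 1714.286ms (12/7)
3. 2571.429ms @ 18/7 + 857.143ms (6/7)
4. 3428.571ms @ 24/7 + 857.143ms (6/7)
5. 4285.714ms @ 30/7 + 857.143ms (6/7)
6. 5142.857ms @ 36/7 + 857.143ms (6/7)
7. 6000.0ms @ 6 + 750.0ms (3/4)
8. 6750.0ms @ 27/4 + 750.0ms (3/4)
9. 7500.0ms @ 15/2 + 1500.0ms (3/2)
10. 9000.0ms @ 9 + 3000.0ms (3)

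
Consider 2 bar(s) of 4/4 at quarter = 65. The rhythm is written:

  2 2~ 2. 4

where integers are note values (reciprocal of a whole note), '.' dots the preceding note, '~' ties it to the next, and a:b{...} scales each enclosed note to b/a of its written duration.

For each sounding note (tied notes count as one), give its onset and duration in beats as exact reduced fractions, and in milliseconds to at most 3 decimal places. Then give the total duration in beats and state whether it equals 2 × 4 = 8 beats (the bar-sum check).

1) 0.0ms=0b +1846.154ms=2b
2) 1846.154ms=2b +4615.385ms=5b
3) 6461.538ms=7b +923.077ms=1b
Σ=8b of 8 (65bpm 4/4) — PASS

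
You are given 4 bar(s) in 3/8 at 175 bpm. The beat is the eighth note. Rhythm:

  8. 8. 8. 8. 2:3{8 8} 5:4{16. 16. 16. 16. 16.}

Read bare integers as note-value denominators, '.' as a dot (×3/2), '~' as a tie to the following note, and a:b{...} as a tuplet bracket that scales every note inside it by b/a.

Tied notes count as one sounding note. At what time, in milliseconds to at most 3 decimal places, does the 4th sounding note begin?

1. 0.0ms @ 0 + 514.286ms (3/2)
2. 514.286ms @ 3/2 + 514.286ms (3/2)
3. 1028.571ms @ 3 + 514.286ms (3/2)
4. 1542.857ms @ 9/2 + 514.286ms (3/2)
5. 2057.143ms @ 6 + 514.286ms (3/2)
6. 2571.429ms @ 15/2 + 514.286ms (3/2)
7. 3085.714ms @ 9 + 205.714ms (3/5)
8. 3291.429ms @ 48/5 + 205.714ms (3/5)
9. 3497.143ms @ 51/5 + 205.714ms (3/5)
10. 3702.857ms @ 54/5 + 205.714ms (3/5)
11. 3908.571ms @ 57/5 + 205.714ms (3/5)

note 4 onset = 9/2b = 1542.857ms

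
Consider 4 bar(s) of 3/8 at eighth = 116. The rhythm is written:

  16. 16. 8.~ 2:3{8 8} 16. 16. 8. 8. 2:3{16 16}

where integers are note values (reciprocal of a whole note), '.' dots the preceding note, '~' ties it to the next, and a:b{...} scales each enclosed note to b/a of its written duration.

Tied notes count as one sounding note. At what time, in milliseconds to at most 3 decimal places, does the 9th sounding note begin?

note 9 onset = 21/2b = 5431.034ms

1. 0.0ms @ 0 + 387.931ms (3/4)
2. 387.931ms @ 3/4 + 387.931ms (3/4)
3. 775.862ms @ 3/2 + 1551.724ms (3)
4. 2327.586ms @ 9/2 + 775.862ms (3/2)
5. 3103.448ms @ 6 + 387.931ms (3/4)
6. 3491.379ms @ 27/4 + 387.931ms (3/4)
7. 3879.31ms @ 15/2 + 775.862ms (3/2)
8. 4655.172ms @ 9 + 775.862ms (3/2)
9. 5431.034ms @ 21/2 + 387.931ms (3/4)
10. 5818.966ms @ 45/4 + 387.931ms (3/4)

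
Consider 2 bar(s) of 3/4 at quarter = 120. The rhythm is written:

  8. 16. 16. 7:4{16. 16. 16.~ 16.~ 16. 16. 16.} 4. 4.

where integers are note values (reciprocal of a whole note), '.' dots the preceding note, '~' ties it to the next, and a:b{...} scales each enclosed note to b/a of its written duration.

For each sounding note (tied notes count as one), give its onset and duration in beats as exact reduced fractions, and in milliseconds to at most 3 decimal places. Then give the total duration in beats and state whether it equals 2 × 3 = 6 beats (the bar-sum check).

1) 0.0ms=0b +375.0ms=3/4b
2) 375.0ms=3/4b +187.5ms=3/8b
3) 562.5ms=9/8b +187.5ms=3/8b
4) 750.0ms=3/2b +107.143ms=3/14b
5) 857.143ms=12/7b +107.143ms=3/14b
6) 964.286ms=27/14b +321.429ms=9/14b
7) 1285.714ms=18/7b +107.143ms=3/14b
8) 1392.857ms=39/14b +107.143ms=3/14b
9) 1500.0ms=3b +750.0ms=3/2b
10) 2250.0ms=9/2b +750.0ms=3/2b
Σ=6b of 6 (120bpm 3/4) — PASS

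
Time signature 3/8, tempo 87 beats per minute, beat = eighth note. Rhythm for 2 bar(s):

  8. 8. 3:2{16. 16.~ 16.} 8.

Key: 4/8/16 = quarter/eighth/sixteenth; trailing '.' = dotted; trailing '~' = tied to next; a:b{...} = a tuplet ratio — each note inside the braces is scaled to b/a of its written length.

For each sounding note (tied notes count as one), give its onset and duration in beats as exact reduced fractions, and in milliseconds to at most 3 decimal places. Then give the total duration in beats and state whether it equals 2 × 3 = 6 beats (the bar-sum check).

1) 0.0ms=0b +1034.483ms=3/2b
2) 1034.483ms=3/2b +1034.483ms=3/2b
3) 2068.966ms=3b +344.828ms=1/2b
4) 2413.793ms=7/2b +689.655ms=1b
5) 3103.448ms=9/2b +1034.483ms=3/2b
Σ=6b of 6 (87bpm 3/8) — PASS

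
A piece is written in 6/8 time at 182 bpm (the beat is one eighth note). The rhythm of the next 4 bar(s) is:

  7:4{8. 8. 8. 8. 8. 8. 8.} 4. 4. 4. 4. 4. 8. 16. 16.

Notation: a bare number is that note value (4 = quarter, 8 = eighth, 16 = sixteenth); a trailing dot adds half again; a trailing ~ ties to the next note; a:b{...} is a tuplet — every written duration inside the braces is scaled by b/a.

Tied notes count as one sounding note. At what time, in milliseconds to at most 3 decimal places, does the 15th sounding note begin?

1. 0.0ms @ 0 + 282.575ms (6/7)
2. 282.575ms @ 6/7 + 282.575ms (6/7)
3. 565.149ms @ 12/7 + 282.575ms (6/7)
4. 847.724ms @ 18/7 + 282.575ms (6/7)
5. 1130.298ms @ 24/7 + 282.575ms (6/7)
6. 1412.873ms @ 30/7 + 282.575ms (6/7)
7. 1695.447ms @ 36/7 + 282.575ms (6/7)
8. 1978.022ms @ 6 + 989.011ms (3)
9. 2967.033ms @ 9 + 989.011ms (3)
10. 3956.044ms @ 12 + 989.011ms (3)
11. 4945.055ms @ 15 + 989.011ms (3)
12. 5934.066ms @ 18 + 989.011ms (3)
13. 6923.077ms @ 21 + 494.505ms (3/2)
14. 7417.582ms @ 45/2 + 247.253ms (3/4)
15. 7664.835ms @ 93/4 + 247.253ms (3/4)

note 15 onset = 93/4b = 7664.835ms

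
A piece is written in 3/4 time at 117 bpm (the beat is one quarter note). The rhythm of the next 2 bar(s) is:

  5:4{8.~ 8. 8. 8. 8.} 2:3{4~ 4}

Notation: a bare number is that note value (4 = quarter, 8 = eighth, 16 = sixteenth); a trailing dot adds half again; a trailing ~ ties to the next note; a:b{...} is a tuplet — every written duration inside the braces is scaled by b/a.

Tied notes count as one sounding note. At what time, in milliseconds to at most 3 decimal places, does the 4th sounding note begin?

note 4 onset = 12/5b = 1230.769ms

1. 0.0ms @ 0 + 615.385ms (6/5)
2. 615.385ms @ 6/5 + 307.692ms (3/5)
3. 923.077ms @ 9/5 + 307.692ms (3/5)
4. 1230.769ms @ 12/5 + 307.692ms (3/5)
5. 1538.462ms @ 3 + 1538.462ms (3)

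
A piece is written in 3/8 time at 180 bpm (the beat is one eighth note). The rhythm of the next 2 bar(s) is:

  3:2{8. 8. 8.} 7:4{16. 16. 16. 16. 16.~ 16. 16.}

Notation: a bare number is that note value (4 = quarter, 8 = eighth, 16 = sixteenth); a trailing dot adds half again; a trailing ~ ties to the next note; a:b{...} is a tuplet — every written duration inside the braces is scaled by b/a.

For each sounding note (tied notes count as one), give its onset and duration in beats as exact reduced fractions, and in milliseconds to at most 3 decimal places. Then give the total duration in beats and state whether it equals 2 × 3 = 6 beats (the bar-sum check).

1) 0.0ms=0b +333.333ms=1b
2) 333.333ms=1b +333.333ms=1b
3) 666.667ms=2b +333.333ms=1b
4) 1000.0ms=3b +142.857ms=3/7b
5) 1142.857ms=24/7b +142.857ms=3/7b
6) 1285.714ms=27/7b +142.857ms=3/7b
7) 1428.571ms=30/7b +142.857ms=3/7b
8) 1571.429ms=33/7b +285.714ms=6/7b
9) 1857.143ms=39/7b +142.857ms=3/7b
Σ=6b of 6 (180bpm 3/8) — PASS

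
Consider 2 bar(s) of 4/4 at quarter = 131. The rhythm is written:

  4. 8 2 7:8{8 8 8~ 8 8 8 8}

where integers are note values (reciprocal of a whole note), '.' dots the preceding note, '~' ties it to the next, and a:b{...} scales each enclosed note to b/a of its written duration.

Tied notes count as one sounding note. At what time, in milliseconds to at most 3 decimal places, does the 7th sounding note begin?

1. 0.0ms @ 0 + 687.023ms (3/2)
2. 687.023ms @ 3/2 + 229.008ms (1/2)
3. 916.031ms @ 2 + 916.031ms (2)
4. 1832.061ms @ 4 + 261.723ms (4/7)
5. 2093.784ms @ 32/7 + 261.723ms (4/7)
6. 2355.507ms @ 36/7 + 523.446ms (8/7)
7. 2878.953ms @ 44/7 + 261.723ms (4/7)
8. 3140.676ms @ 48/7 + 261.723ms (4/7)
9. 3402.399ms @ 52/7 + 261.723ms (4/7)

note 7 onset = 44/7b = 2878.953ms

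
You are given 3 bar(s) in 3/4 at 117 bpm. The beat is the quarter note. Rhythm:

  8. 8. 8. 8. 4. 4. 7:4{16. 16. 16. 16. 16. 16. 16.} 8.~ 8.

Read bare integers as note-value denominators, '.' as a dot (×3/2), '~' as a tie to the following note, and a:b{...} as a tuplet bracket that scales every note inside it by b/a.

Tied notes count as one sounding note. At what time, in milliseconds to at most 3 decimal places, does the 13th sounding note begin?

note 13 onset = 51/7b = 3736.264ms

1. 0.0ms @ 0 + 384.615ms (3/4)
2. 384.615ms @ 3/4 + 384.615ms (3/4)
3. 769.231ms @ 3/2 + 384.615ms (3/4)
4. 1153.846ms @ 9/4 + 384.615ms (3/4)
5. 1538.462ms @ 3 + 769.231ms (3/2)
6. 2307.692ms @ 9/2 + 769.231ms (3/2)
7. 3076.923ms @ 6 + 109.89ms (3/14)
8. 3186.813ms @ 87/14 + 109.89ms (3/14)
9. 3296.703ms @ 45/7 + 109.89ms (3/14)
10. 3406.593ms @ 93/14 + 109.89ms (3/14)
11. 3516.484ms @ 48/7 + 109.89ms (3/14)
12. 3626.374ms @ 99/14 + 109.89ms (3/14)
13. 3736.264ms @ 51/7 + 109.89ms (3/14)
14. 3846.154ms @ 15/2 + 769.231ms (3/2)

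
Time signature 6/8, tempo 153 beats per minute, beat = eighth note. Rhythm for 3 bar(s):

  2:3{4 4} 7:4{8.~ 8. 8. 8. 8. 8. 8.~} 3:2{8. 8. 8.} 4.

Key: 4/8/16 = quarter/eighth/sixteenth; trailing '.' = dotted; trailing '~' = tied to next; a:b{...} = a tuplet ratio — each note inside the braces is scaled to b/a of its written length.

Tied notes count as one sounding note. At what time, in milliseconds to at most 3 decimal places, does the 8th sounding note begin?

note 8 onset = 78/7b = 4369.748ms

1. 0.0ms @ 0 + 1176.471ms (3)
2. 1176.471ms @ 3 + 1176.471ms (3)
3. 2352.941ms @ 6 + 672.269ms (12/7)
4. 3025.21ms @ 54/7 + 336.134ms (6/7)
5. 3361.345ms @ 60/7 + 336.134ms (6/7)
6. 3697.479ms @ 66/7 + 336.134ms (6/7)
7. 4033.613ms @ 72/7 + 336.134ms (6/7)
8. 4369.748ms @ 78/7 + 728.291ms (13/7)
9. 5098.039ms @ 13 + 392.157ms (1)
10. 5490.196ms @ 14 + 392.157ms (1)
11. 5882.353ms @ 15 + 1176.471ms (3)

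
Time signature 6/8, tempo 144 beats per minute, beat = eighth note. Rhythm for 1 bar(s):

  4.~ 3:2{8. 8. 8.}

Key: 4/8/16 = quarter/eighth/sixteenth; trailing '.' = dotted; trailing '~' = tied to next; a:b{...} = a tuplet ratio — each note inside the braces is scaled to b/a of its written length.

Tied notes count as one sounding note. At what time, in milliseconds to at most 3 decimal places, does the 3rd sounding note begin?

note 3 onset = 5b = 2083.333ms

1. 0.0ms @ 0 + 1666.667ms (4)
2. 1666.667ms @ 4 + 416.667ms (1)
3. 2083.333ms @ 5 + 416.667ms (1)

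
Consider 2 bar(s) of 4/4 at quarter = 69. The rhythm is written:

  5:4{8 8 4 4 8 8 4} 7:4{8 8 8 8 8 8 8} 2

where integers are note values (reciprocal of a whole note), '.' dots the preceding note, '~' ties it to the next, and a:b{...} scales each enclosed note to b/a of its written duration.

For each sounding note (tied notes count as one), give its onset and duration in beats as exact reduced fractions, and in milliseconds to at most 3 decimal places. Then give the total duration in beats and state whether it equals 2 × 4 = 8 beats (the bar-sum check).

1) 0.0ms=0b +347.826ms=2/5b
2) 347.826ms=2/5b +347.826ms=2/5b
3) 695.652ms=4/5b +695.652ms=4/5b
4) 1391.304ms=8/5b +695.652ms=4/5b
5) 2086.957ms=12/5b +347.826ms=2/5b
6) 2434.783ms=14/5b +347.826ms=2/5b
7) 2782.609ms=16/5b +695.652ms=4/5b
8) 3478.261ms=4b +248.447ms=2/7b
9) 3726.708ms=30/7b +248.447ms=2/7b
10) 3975.155ms=32/7b +248.447ms=2/7b
11) 4223.602ms=34/7b +248.447ms=2/7b
12) 4472.05ms=36/7b +248.447ms=2/7b
13) 4720.497ms=38/7b +248.447ms=2/7b
14) 4968.944ms=40/7b +248.447ms=2/7b
15) 5217.391ms=6b +1739.13ms=2b
Σ=8b of 8 (69bpm 4/4) — PASS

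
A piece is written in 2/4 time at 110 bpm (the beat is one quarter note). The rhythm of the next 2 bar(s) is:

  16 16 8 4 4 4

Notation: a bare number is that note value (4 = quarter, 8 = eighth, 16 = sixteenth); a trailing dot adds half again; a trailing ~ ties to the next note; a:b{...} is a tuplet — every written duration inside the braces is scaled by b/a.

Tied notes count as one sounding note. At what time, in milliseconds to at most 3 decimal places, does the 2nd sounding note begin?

1. 0.0ms @ 0 + 136.364ms (1/4)
2. 136.364ms @ 1/4 + 136.364ms (1/4)
3. 272.727ms @ 1/2 + 272.727ms (1/2)
4. 545.455ms @ 1 + 545.455ms (1)
5. 1090.909ms @ 2 + 545.455ms (1)
6. 1636.364ms @ 3 + 545.455ms (1)

note 2 onset = 1/4b = 136.364ms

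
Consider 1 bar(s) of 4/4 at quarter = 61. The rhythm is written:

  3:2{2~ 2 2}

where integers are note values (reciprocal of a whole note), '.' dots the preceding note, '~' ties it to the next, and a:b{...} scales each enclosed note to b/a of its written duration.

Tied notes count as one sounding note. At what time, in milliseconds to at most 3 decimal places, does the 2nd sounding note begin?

1. 0.0ms @ 0 + 2622.951ms (8/3)
2. 2622.951ms @ 8/3 + 1311.475ms (4/3)

note 2 onset = 8/3b = 2622.951ms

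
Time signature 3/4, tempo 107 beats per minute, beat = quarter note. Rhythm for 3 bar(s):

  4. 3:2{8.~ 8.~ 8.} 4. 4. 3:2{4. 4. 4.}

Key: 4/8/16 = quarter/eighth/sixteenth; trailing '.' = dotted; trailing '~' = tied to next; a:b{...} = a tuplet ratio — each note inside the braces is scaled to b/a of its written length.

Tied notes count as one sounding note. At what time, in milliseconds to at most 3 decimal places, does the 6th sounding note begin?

note 6 onset = 7b = 3925.234ms

1. 0.0ms @ 0 + 841.121ms (3/2)
2. 841.121ms @ 3/2 + 841.121ms (3/2)
3. 1682.243ms @ 3 + 841.121ms (3/2)
4. 2523.364ms @ 9/2 + 841.121ms (3/2)
5. 3364.486ms @ 6 + 560.748ms (1)
6. 3925.234ms @ 7 + 560.748ms (1)
7. 4485.981ms @ 8 + 560.748ms (1)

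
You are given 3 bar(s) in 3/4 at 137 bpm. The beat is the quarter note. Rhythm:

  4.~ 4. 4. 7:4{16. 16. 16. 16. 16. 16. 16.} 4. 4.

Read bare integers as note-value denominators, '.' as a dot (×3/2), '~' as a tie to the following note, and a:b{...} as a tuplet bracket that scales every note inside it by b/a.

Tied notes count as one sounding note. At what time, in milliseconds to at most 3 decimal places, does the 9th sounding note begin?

note 9 onset = 81/14b = 2533.889ms

1. 0.0ms @ 0 + 1313.869ms (3)
2. 1313.869ms @ 3 + 656.934ms (3/2)
3. 1970.803ms @ 9/2 + 93.848ms (3/14)
4. 2064.651ms @ 33/7 + 93.848ms (3/14)
5. 2158.498ms @ 69/14 + 93.848ms (3/14)
6. 2252.346ms @ 36/7 + 93.848ms (3/14)
7. 2346.194ms @ 75/14 + 93.848ms (3/14)
8. 2440.042ms @ 39/7 + 93.848ms (3/14)
9. 2533.889ms @ 81/14 + 93.848ms (3/14)
10. 2627.737ms @ 6 + 656.934ms (3/2)
11. 3284.672ms @ 15/2 + 656.934ms (3/2)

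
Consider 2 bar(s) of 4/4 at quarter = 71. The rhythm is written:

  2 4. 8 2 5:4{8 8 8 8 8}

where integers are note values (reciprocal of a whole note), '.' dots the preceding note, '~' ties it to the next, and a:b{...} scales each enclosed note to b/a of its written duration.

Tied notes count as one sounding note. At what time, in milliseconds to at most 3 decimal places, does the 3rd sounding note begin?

1. 0.0ms @ 0 + 1690.141ms (2)
2. 1690.141ms @ 2 + 1267.606ms (3/2)
3. 2957.746ms @ 7/2 + 422.535ms (1/2)
4. 3380.282ms @ 4 + 1690.141ms (2)
5. 5070.423ms @ 6 + 338.028ms (2/5)
6. 5408.451ms @ 32/5 + 338.028ms (2/5)
7. 5746.479ms @ 34/5 + 338.028ms (2/5)
8. 6084.507ms @ 36/5 + 338.028ms (2/5)
9. 6422.535ms @ 38/5 + 338.028ms (2/5)

note 3 onset = 7/2b = 2957.746ms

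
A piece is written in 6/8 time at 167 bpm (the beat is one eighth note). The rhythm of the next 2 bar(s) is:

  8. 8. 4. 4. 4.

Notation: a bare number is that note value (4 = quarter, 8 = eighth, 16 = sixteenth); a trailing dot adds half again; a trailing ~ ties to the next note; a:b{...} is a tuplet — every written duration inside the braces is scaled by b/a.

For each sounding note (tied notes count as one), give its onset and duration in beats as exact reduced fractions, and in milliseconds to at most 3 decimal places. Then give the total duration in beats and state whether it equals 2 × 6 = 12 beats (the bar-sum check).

1) 0.0ms=0b +538.922ms=3/2b
2) 538.922ms=3/2b +538.922ms=3/2b
3) 1077.844ms=3b +1077.844ms=3b
4) 2155.689ms=6b +1077.844ms=3b
5) 3233.533ms=9b +1077.844ms=3b
Σ=12b of 12 (167bpm 6/8) — PASS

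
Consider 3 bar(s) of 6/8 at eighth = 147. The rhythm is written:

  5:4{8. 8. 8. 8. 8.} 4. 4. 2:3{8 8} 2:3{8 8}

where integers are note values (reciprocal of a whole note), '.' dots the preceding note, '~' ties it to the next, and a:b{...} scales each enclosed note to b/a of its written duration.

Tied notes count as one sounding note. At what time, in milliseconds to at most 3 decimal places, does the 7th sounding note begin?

note 7 onset = 9b = 3673.469ms

1. 0.0ms @ 0 + 489.796ms (6/5)
2. 489.796ms @ 6/5 + 489.796ms (6/5)
3. 979.592ms @ 12/5 + 489.796ms (6/5)
4. 1469.388ms @ 18/5 + 489.796ms (6/5)
5. 1959.184ms @ 24/5 + 489.796ms (6/5)
6. 2448.98ms @ 6 + 1224.49ms (3)
7. 3673.469ms @ 9 + 1224.49ms (3)
8. 4897.959ms @ 12 + 612.245ms (3/2)
9. 5510.204ms @ 27/2 + 612.245ms (3/2)
10. 6122.449ms @ 15 + 612.245ms (3/2)
11. 6734.694ms @ 33/2 + 612.245ms (3/2)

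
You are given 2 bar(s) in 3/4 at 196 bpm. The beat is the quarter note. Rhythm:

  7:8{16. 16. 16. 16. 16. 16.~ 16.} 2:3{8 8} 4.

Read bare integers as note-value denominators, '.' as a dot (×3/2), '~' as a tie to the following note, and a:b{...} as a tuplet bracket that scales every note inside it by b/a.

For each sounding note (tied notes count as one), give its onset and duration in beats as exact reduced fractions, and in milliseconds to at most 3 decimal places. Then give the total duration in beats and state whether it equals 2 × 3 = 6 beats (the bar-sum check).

1) 0.0ms=0b +131.195ms=3/7b
2) 131.195ms=3/7b +131.195ms=3/7b
3) 262.391ms=6/7b +131.195ms=3/7b
4) 393.586ms=9/7b +131.195ms=3/7b
5) 524.781ms=12/7b +131.195ms=3/7b
6) 655.977ms=15/7b +262.391ms=6/7b
7) 918.367ms=3b +229.592ms=3/4b
8) 1147.959ms=15/4b +229.592ms=3/4b
9) 1377.551ms=9/2b +459.184ms=3/2b
Σ=6b of 6 (196bpm 3/4) — PASS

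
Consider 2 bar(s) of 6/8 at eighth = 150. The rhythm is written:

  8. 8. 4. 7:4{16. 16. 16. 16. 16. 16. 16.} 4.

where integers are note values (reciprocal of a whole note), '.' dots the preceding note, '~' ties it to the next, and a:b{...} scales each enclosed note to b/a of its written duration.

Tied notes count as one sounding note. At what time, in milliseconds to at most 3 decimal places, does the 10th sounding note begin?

1. 0.0ms @ 0 + 600.0ms (3/2)
2. 600.0ms @ 3/2 + 600.0ms (3/2)
3. 1200.0ms @ 3 + 1200.0ms (3)
4. 2400.0ms @ 6 + 171.429ms (3/7)
5. 2571.429ms @ 45/7 + 171.429ms (3/7)
6. 2742.857ms @ 48/7 + 171.429ms (3/7)
7. 2914.286ms @ 51/7 + 171.429ms (3/7)
8. 3085.714ms @ 54/7 + 171.429ms (3/7)
9. 3257.143ms @ 57/7 + 171.429ms (3/7)
10. 3428.571ms @ 60/7 + 171.429ms (3/7)
11. 3600.0ms @ 9 + 1200.0ms (3)

note 10 onset = 60/7b = 3428.571ms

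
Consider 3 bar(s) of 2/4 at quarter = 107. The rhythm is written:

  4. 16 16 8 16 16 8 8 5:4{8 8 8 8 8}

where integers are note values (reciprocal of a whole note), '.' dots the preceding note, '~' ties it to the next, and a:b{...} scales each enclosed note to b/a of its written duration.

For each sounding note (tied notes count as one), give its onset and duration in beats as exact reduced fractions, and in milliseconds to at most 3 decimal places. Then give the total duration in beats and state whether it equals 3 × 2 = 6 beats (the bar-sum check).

1) 0.0ms=0b +841.121ms=3/2b
2) 841.121ms=3/2b +140.187ms=1/4b
3) 981.308ms=7/4b +140.187ms=1/4b
4) 1121.495ms=2b +280.374ms=1/2b
5) 1401.869ms=5/2b +140.187ms=1/4b
6) 1542.056ms=11/4b +140.187ms=1/4b
7) 1682.243ms=3b +280.374ms=1/2b
8) 1962.617ms=7/2b +280.374ms=1/2b
9) 2242.991ms=4b +224.299ms=2/5b
10) 2467.29ms=22/5b +224.299ms=2/5b
11) 2691.589ms=24/5b +224.299ms=2/5b
12) 2915.888ms=26/5b +224.299ms=2/5b
13) 3140.187ms=28/5b +224.299ms=2/5b
Σ=6b of 6 (107bpm 2/4) — PASS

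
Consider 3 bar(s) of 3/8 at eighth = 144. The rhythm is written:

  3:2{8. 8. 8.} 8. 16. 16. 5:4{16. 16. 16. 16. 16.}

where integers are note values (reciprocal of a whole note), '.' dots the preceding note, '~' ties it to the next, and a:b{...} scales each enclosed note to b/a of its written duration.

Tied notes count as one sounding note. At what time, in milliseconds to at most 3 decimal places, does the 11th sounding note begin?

1. 0.0ms @ 0 + 416.667ms (1)
2. 416.667ms @ 1 + 416.667ms (1)
3. 833.333ms @ 2 + 416.667ms (1)
4. 1250.0ms @ 3 + 625.0ms (3/2)
5. 1875.0ms @ 9/2 + 312.5ms (3/4)
6. 2187.5ms @ 21/4 + 312.5ms (3/4)
7. 2500.0ms @ 6 + 250.0ms (3/5)
8. 2750.0ms @ 33/5 + 250.0ms (3/5)
9. 3000.0ms @ 36/5 + 250.0ms (3/5)
10. 3250.0ms @ 39/5 + 250.0ms (3/5)
11. 3500.0ms @ 42/5 + 250.0ms (3/5)

note 11 onset = 42/5b = 3500.0ms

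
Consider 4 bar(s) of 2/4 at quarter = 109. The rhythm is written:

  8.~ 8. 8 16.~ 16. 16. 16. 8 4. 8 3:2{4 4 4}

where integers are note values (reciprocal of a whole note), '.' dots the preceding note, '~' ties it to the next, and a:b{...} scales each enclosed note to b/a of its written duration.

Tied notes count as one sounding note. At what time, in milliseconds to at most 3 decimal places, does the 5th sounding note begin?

note 5 onset = 25/8b = 1720.183ms

1. 0.0ms @ 0 + 825.688ms (3/2)
2. 825.688ms @ 3/2 + 275.229ms (1/2)
3. 1100.917ms @ 2 + 412.844ms (3/4)
4. 1513.761ms @ 11/4 + 206.422ms (3/8)
5. 1720.183ms @ 25/8 + 206.422ms (3/8)
6. 1926.606ms @ 7/2 + 275.229ms (1/2)
7. 2201.835ms @ 4 + 825.688ms (3/2)
8. 3027.523ms @ 11/2 + 275.229ms (1/2)
9. 3302.752ms @ 6 + 366.972ms (2/3)
10. 3669.725ms @ 20/3 + 366.972ms (2/3)
11. 4036.697ms @ 22/3 + 366.972ms (2/3)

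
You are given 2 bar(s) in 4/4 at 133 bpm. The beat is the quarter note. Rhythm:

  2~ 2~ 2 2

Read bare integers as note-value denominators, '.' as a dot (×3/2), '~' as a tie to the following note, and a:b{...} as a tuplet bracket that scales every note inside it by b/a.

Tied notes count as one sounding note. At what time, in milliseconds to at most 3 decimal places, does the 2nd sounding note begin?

1. 0.0ms @ 0 + 2706.767ms (6)
2. 2706.767ms @ 6 + 902.256ms (2)

note 2 onset = 6b = 2706.767ms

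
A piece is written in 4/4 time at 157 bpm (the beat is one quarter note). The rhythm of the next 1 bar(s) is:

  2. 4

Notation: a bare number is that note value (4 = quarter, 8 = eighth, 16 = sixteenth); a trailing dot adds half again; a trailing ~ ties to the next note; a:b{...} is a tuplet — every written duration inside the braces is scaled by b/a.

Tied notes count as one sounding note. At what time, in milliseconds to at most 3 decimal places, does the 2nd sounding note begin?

note 2 onset = 3b = 1146.497ms

1. 0.0ms @ 0 + 1146.497ms (3)
2. 1146.497ms @ 3 + 382.166ms (1)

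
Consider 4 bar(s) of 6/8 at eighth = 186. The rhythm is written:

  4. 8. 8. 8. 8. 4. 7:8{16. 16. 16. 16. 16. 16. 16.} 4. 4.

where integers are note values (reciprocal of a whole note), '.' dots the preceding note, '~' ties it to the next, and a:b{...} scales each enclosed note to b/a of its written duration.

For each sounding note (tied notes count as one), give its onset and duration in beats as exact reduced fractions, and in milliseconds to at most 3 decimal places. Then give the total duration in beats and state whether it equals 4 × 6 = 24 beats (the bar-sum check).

1) 0.0ms=0b +967.742ms=3b
2) 967.742ms=3b +483.871ms=3/2b
3) 1451.613ms=9/2b +483.871ms=3/2b
4) 1935.484ms=6b +483.871ms=3/2b
5) 2419.355ms=15/2b +483.871ms=3/2b
6) 2903.226ms=9b +967.742ms=3b
7) 3870.968ms=12b +276.498ms=6/7b
8) 4147.465ms=90/7b +276.498ms=6/7b
9) 4423.963ms=96/7b +276.498ms=6/7b
10) 4700.461ms=102/7b +276.498ms=6/7b
11) 4976.959ms=108/7b +276.498ms=6/7b
12) 5253.456ms=114/7b +276.498ms=6/7b
13) 5529.954ms=120/7b +276.498ms=6/7b
14) 5806.452ms=18b +967.742ms=3b
15) 6774.194ms=21b +967.742ms=3b
Σ=24b of 24 (186bpm 6/8) — PASS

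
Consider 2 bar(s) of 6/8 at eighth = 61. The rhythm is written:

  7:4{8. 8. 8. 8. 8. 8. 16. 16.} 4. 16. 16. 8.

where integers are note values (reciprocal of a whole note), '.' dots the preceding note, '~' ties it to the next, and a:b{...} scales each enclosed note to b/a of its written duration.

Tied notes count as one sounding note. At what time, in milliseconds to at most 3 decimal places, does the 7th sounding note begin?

1. 0.0ms @ 0 + 843.091ms (6/7)
2. 843.091ms @ 6/7 + 843.091ms (6/7)
3. 1686.183ms @ 12/7 + 843.091ms (6/7)
4. 2529.274ms @ 18/7 + 843.091ms (6/7)
5. 3372.365ms @ 24/7 + 843.091ms (6/7)
6. 4215.457ms @ 30/7 + 843.091ms (6/7)
7. 5058.548ms @ 36/7 + 421.546ms (3/7)
8. 5480.094ms @ 39/7 + 421.546ms (3/7)
9. 5901.639ms @ 6 + 2950.82ms (3)
10. 8852.459ms @ 9 + 737.705ms (3/4)
11. 9590.164ms @ 39/4 + 737.705ms (3/4)
12. 10327.869ms @ 21/2 + 1475.41ms (3/2)

note 7 onset = 36/7b = 5058.548ms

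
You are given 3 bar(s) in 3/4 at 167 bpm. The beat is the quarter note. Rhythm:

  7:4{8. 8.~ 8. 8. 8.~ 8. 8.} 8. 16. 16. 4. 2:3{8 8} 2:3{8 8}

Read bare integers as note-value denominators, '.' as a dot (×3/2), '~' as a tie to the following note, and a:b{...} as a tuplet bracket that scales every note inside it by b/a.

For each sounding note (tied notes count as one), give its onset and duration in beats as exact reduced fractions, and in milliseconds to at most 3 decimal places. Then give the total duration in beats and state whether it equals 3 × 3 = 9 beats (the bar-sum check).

1) 0.0ms=0b +153.978ms=3/7b
2) 153.978ms=3/7b +307.956ms=6/7b
3) 461.933ms=9/7b +153.978ms=3/7b
4) 615.911ms=12/7b +307.956ms=6/7b
5) 923.867ms=18/7b +153.978ms=3/7b
6) 1077.844ms=3b +269.461ms=3/4b
7) 1347.305ms=15/4b +134.731ms=3/8b
8) 1482.036ms=33/8b +134.731ms=3/8b
9) 1616.766ms=9/2b +538.922ms=3/2b
10) 2155.689ms=6b +269.461ms=3/4b
11) 2425.15ms=27/4b +269.461ms=3/4b
12) 2694.611ms=15/2b +269.461ms=3/4b
13) 2964.072ms=33/4b +269.461ms=3/4b
Σ=9b of 9 (167bpm 3/4) — PASS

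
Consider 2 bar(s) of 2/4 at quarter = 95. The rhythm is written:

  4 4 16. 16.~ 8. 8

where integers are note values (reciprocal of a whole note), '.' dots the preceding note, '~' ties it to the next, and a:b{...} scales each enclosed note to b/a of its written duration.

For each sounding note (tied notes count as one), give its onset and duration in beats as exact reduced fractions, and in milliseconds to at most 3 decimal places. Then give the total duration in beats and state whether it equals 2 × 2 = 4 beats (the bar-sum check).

1) 0.0ms=0b +631.579ms=1b
2) 631.579ms=1b +631.579ms=1b
3) 1263.158ms=2b +236.842ms=3/8b
4) 1500.0ms=19/8b +710.526ms=9/8b
5) 2210.526ms=7/2b +315.789ms=1/2b
Σ=4b of 4 (95bpm 2/4) — PASS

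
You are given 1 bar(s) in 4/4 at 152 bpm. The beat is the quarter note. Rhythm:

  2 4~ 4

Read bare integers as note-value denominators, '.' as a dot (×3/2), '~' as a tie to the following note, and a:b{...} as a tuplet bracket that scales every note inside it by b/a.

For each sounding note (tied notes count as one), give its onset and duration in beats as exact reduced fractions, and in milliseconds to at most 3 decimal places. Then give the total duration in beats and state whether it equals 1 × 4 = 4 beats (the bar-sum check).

1) 0.0ms=0b +789.474ms=2b
2) 789.474ms=2b +789.474ms=2b
Σ=4b of 4 (152bpm 4/4) — PASS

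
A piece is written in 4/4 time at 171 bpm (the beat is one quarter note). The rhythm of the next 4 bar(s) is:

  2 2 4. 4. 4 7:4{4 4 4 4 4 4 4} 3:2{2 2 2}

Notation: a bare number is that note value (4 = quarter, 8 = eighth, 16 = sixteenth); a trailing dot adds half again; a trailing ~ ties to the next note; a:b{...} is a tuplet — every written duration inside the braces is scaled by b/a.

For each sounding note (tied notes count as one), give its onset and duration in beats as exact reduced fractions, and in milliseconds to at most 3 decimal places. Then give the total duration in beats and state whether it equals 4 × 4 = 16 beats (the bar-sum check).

1) 0.0ms=0b +701.754ms=2b
2) 701.754ms=2b +701.754ms=2b
3) 1403.509ms=4b +526.316ms=3/2b
4) 1929.825ms=11/2b +526.316ms=3/2b
5) 2456.14ms=7b +350.877ms=1b
6) 2807.018ms=8b +200.501ms=4/7b
7) 3007.519ms=60/7b +200.501ms=4/7b
8) 3208.02ms=64/7b +200.501ms=4/7b
9) 3408.521ms=68/7b +200.501ms=4/7b
10) 3609.023ms=72/7b +200.501ms=4/7b
11) 3809.524ms=76/7b +200.501ms=4/7b
12) 4010.025ms=80/7b +200.501ms=4/7b
13) 4210.526ms=12b +467.836ms=4/3b
14) 4678.363ms=40/3b +467.836ms=4/3b
15) 5146.199ms=44/3b +467.836ms=4/3b
Σ=16b of 16 (171bpm 4/4) — PASS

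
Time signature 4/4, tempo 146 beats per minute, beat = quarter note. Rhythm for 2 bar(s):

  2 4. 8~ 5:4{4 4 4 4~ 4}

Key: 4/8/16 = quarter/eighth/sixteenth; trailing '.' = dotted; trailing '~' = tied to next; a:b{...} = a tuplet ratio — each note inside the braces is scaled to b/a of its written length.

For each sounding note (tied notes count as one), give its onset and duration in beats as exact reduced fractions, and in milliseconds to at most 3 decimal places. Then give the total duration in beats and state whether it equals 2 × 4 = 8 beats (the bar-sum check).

1) 0.0ms=0b +821.918ms=2b
2) 821.918ms=2b +616.438ms=3/2b
3) 1438.356ms=7/2b +534.247ms=13/10b
4) 1972.603ms=24/5b +328.767ms=4/5b
5) 2301.37ms=28/5b +328.767ms=4/5b
6) 2630.137ms=32/5b +657.534ms=8/5b
Σ=8b of 8 (146bpm 4/4) — PASS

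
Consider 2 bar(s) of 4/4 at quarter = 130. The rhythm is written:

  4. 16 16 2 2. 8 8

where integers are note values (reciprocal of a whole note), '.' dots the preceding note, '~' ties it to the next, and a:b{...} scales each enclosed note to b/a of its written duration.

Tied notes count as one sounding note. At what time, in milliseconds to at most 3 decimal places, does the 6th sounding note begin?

note 6 onset = 7b = 3230.769ms

1. 0.0ms @ 0 + 692.308ms (3/2)
2. 692.308ms @ 3/2 + 115.385ms (1/4)
3. 807.692ms @ 7/4 + 115.385ms (1/4)
4. 923.077ms @ 2 + 923.077ms (2)
5. 1846.154ms @ 4 + 1384.615ms (3)
6. 3230.769ms @ 7 + 230.769ms (1/2)
7. 3461.538ms @ 15/2 + 230.769ms (1/2)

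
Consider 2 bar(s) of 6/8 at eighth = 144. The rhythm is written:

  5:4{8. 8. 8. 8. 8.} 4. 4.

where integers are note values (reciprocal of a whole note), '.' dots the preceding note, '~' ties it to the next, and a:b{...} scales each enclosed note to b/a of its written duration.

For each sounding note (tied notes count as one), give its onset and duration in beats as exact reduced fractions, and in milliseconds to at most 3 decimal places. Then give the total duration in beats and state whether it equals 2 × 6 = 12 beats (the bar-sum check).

1) 0.0ms=0b +500.0ms=6/5b
2) 500.0ms=6/5b +500.0ms=6/5b
3) 1000.0ms=12/5b +500.0ms=6/5b
4) 1500.0ms=18/5b +500.0ms=6/5b
5) 2000.0ms=24/5b +500.0ms=6/5b
6) 2500.0ms=6b +1250.0ms=3b
7) 3750.0ms=9b +1250.0ms=3b
Σ=12b of 12 (144bpm 6/8) — PASS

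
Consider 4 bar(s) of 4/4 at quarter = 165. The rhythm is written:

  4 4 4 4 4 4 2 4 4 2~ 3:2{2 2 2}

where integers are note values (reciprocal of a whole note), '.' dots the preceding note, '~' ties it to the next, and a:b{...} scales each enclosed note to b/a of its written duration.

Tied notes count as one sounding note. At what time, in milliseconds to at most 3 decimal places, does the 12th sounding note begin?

1. 0.0ms @ 0 + 363.636ms (1)
2. 363.636ms @ 1 + 363.636ms (1)
3. 727.273ms @ 2 + 363.636ms (1)
4. 1090.909ms @ 3 + 363.636ms (1)
5. 1454.545ms @ 4 + 363.636ms (1)
6. 1818.182ms @ 5 + 363.636ms (1)
7. 2181.818ms @ 6 + 727.273ms (2)
8. 2909.091ms @ 8 + 363.636ms (1)
9. 3272.727ms @ 9 + 363.636ms (1)
10. 3636.364ms @ 10 + 1212.121ms (10/3)
11. 4848.485ms @ 40/3 + 484.848ms (4/3)
12. 5333.333ms @ 44/3 + 484.848ms (4/3)

note 12 onset = 44/3b = 5333.333ms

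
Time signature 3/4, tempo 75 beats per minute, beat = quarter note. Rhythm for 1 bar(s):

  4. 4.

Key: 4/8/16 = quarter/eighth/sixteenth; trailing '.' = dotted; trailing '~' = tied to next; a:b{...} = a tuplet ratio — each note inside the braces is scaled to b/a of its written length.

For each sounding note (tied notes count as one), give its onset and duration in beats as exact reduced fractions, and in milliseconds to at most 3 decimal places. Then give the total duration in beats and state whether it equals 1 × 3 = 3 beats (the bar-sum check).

1) 0.0ms=0b +1200.0ms=3/2b
2) 1200.0ms=3/2b +1200.0ms=3/2b
Σ=3b of 3 (75bpm 3/4) — PASS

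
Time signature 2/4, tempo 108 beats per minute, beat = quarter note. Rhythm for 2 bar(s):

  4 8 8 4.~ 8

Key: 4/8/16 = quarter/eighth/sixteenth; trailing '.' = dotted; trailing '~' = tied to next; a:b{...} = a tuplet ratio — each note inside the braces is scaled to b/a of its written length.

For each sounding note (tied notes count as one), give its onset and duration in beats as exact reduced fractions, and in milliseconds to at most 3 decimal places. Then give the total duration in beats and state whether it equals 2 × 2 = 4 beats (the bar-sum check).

1) 0.0ms=0b +555.556ms=1b
2) 555.556ms=1b +277.778ms=1/2b
3) 833.333ms=3/2b +277.778ms=1/2b
4) 1111.111ms=2b +1111.111ms=2b
Σ=4b of 4 (108bpm 2/4) — PASS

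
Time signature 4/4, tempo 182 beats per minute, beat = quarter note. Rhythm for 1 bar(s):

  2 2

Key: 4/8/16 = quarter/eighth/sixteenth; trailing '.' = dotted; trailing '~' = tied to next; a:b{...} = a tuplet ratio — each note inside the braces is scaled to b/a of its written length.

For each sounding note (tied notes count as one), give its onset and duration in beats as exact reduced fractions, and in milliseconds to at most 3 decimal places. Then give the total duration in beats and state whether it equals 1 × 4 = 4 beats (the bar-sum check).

1) 0.0ms=0b +659.341ms=2b
2) 659.341ms=2b +659.341ms=2b
Σ=4b of 4 (182bpm 4/4) — PASS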